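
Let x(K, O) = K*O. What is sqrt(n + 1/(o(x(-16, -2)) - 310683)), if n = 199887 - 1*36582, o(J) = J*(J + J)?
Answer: sqrt(15555709752149990)/308635 ≈ 404.11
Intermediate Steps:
o(J) = 2*J**2 (o(J) = J*(2*J) = 2*J**2)
n = 163305 (n = 199887 - 36582 = 163305)
sqrt(n + 1/(o(x(-16, -2)) - 310683)) = sqrt(163305 + 1/(2*(-16*(-2))**2 - 310683)) = sqrt(163305 + 1/(2*32**2 - 310683)) = sqrt(163305 + 1/(2*1024 - 310683)) = sqrt(163305 + 1/(2048 - 310683)) = sqrt(163305 + 1/(-308635)) = sqrt(163305 - 1/308635) = sqrt(50401638674/308635) = sqrt(15555709752149990)/308635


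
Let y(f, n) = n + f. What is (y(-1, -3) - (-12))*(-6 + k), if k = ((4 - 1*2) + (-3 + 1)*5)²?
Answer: 464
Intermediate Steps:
y(f, n) = f + n
k = 64 (k = ((4 - 2) - 2*5)² = (2 - 10)² = (-8)² = 64)
(y(-1, -3) - (-12))*(-6 + k) = ((-1 - 3) - (-12))*(-6 + 64) = (-4 - 1*(-12))*58 = (-4 + 12)*58 = 8*58 = 464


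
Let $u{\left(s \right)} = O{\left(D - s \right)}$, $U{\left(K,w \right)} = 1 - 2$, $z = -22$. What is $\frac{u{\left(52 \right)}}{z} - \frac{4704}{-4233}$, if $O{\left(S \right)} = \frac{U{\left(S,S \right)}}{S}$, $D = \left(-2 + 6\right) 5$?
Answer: $\frac{1102461}{993344} \approx 1.1098$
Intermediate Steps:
$U{\left(K,w \right)} = -1$ ($U{\left(K,w \right)} = 1 - 2 = -1$)
$D = 20$ ($D = 4 \cdot 5 = 20$)
$O{\left(S \right)} = - \frac{1}{S}$
$u{\left(s \right)} = - \frac{1}{20 - s}$
$\frac{u{\left(52 \right)}}{z} - \frac{4704}{-4233} = \frac{1}{\left(-20 + 52\right) \left(-22\right)} - \frac{4704}{-4233} = \frac{1}{32} \left(- \frac{1}{22}\right) - - \frac{1568}{1411} = \frac{1}{32} \left(- \frac{1}{22}\right) + \frac{1568}{1411} = - \frac{1}{704} + \frac{1568}{1411} = \frac{1102461}{993344}$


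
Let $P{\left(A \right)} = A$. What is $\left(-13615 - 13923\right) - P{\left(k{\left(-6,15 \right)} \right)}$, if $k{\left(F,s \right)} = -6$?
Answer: $-27532$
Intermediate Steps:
$\left(-13615 - 13923\right) - P{\left(k{\left(-6,15 \right)} \right)} = \left(-13615 - 13923\right) - -6 = \left(-13615 - 13923\right) + 6 = -27538 + 6 = -27532$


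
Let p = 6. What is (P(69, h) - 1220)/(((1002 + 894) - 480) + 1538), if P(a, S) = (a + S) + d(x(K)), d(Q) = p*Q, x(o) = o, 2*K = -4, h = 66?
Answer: -1097/2954 ≈ -0.37136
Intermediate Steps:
K = -2 (K = (1/2)*(-4) = -2)
d(Q) = 6*Q
P(a, S) = -12 + S + a (P(a, S) = (a + S) + 6*(-2) = (S + a) - 12 = -12 + S + a)
(P(69, h) - 1220)/(((1002 + 894) - 480) + 1538) = ((-12 + 66 + 69) - 1220)/(((1002 + 894) - 480) + 1538) = (123 - 1220)/((1896 - 480) + 1538) = -1097/(1416 + 1538) = -1097/2954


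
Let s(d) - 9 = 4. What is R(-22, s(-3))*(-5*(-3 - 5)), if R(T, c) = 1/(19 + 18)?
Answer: 40/37 ≈ 1.0811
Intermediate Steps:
s(d) = 13 (s(d) = 9 + 4 = 13)
R(T, c) = 1/37
R(-22, s(-3))*(-5*(-3 - 5)) = (-5*(-3 - 5))/37 = (-5*(-8))/37 = (1/37)*40 = 40/37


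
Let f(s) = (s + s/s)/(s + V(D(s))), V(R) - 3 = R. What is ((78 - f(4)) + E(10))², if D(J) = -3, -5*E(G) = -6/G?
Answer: 59089969/10000 ≈ 5909.0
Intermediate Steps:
E(G) = 6/(5*G) (E(G) = -(-6)/(5*G) = 6/(5*G))
V(R) = 3 + R
f(s) = (1 + s)/s (f(s) = (s + s/s)/(s + (3 - 3)) = (s + 1)/(s + 0) = (1 + s)/s)
((78 - f(4)) + E(10))² = ((78 - (1 + 4)/4) + (6/5)/10)² = ((78 - 5/4) + (6/5)*(⅒))² = ((78 - 1*5/4) + 3/25)² = ((78 - 5/4) + 3/25)² = (307/4 + 3/25)² = (7687/100)² = 59089969/10000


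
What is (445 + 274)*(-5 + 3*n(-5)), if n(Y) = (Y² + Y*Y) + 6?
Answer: 117197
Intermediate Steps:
n(Y) = 6 + 2*Y² (n(Y) = (Y² + Y²) + 6 = 2*Y² + 6 = 6 + 2*Y²)
(445 + 274)*(-5 + 3*n(-5)) = (445 + 274)*(-5 + 3*(6 + 2*(-5)²)) = 719*(-5 + 3*(6 + 2*25)) = 719*(-5 + 3*(6 + 50)) = 719*(-5 + 3*56) = 719*(-5 + 168) = 719*163 = 117197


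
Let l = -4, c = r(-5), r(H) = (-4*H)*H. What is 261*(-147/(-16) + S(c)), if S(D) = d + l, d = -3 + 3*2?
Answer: 34191/16 ≈ 2136.9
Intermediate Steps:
r(H) = -4*H²
c = -100 (c = -4*(-5)² = -4*25 = -100)
d = 3 (d = -3 + 6 = 3)
S(D) = -1 (S(D) = 3 - 4 = -1)
261*(-147/(-16) + S(c)) = 261*(-147/(-16) - 1) = 261*(-147*(-1/16) - 1) = 261*(147/16 - 1) = 261*(131/16) = 34191/16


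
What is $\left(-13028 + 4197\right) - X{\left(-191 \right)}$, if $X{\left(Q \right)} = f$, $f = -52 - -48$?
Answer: $-8827$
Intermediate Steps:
$f = -4$ ($f = -52 + 48 = -4$)
$X{\left(Q \right)} = -4$
$\left(-13028 + 4197\right) - X{\left(-191 \right)} = \left(-13028 + 4197\right) - -4 = -8831 + 4 = -8827$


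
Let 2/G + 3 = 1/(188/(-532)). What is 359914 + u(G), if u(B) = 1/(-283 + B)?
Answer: 13971141515/38818 ≈ 3.5991e+5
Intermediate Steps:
G = -47/137 (G = 2/(-3 + 1/(188/(-532))) = 2/(-3 + 1/(188*(-1/532))) = 2/(-3 + 1/(-47/133)) = 2/(-3 - 133/47) = 2/(-274/47) = 2*(-47/274) = -47/137 ≈ -0.34307)
359914 + u(G) = 359914 + 1/(-283 - 47/137) = 359914 + 1/(-38818/137) = 359914 - 137/38818 = 13971141515/38818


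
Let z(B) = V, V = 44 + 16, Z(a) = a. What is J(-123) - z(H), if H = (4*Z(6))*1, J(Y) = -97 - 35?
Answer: -192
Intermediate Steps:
J(Y) = -132
H = 24 (H = (4*6)*1 = 24*1 = 24)
V = 60
z(B) = 60
J(-123) - z(H) = -132 - 1*60 = -132 - 60 = -192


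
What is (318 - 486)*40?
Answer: -6720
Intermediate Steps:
(318 - 486)*40 = -168*40 = -6720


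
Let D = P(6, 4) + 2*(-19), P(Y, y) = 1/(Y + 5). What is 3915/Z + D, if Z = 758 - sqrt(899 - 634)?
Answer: -2089287/63811 + 435*sqrt(265)/63811 ≈ -32.631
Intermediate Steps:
P(Y, y) = 1/(5 + Y)
Z = 758 - sqrt(265) ≈ 741.72
D = -417/11 (D = 1/(5 + 6) + 2*(-19) = 1/11 - 38 = -417/11 ≈ -37.909)
3915/Z + D = 3915/(758 - sqrt(265)) - 417/11 = -417/11 + 3915/(758 - sqrt(265))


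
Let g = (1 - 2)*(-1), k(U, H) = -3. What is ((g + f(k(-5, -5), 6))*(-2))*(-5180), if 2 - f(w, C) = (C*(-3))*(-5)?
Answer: -901320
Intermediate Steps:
f(w, C) = 2 - 15*C (f(w, C) = 2 - C*(-3)*(-5) = 2 - (-3*C)*(-5) = 2 - 15*C)
g = 1 (g = -1*(-1) = 1)
((g + f(k(-5, -5), 6))*(-2))*(-5180) = ((1 + (2 - 15*6))*(-2))*(-5180) = ((1 + (2 - 90))*(-2))*(-5180) = ((1 - 88)*(-2))*(-5180) = -87*(-2)*(-5180) = 174*(-5180) = -901320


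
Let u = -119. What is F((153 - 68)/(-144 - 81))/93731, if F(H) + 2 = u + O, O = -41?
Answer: -162/93731 ≈ -0.0017284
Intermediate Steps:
F(H) = -162 (F(H) = -2 + (-119 - 41) = -2 - 160 = -162)
F((153 - 68)/(-144 - 81))/93731 = -162/93731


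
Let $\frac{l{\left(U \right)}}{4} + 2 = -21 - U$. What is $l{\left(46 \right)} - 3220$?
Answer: $-3496$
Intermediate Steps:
$l{\left(U \right)} = -92 - 4 U$ ($l{\left(U \right)} = -8 + 4 \left(-21 - U\right) = -8 - \left(84 + 4 U\right) = -92 - 4 U$)
$l{\left(46 \right)} - 3220 = \left(-92 - 184\right) - 3220 = -276 - 3220 = -3496$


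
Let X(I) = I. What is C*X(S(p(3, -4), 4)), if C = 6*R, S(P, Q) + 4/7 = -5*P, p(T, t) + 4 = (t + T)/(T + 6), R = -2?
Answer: -5036/21 ≈ -239.81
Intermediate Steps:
p(T, t) = -4 + (T + t)/(6 + T) (p(T, t) = -4 + (t + T)/(T + 6) = -4 + (T + t)/(6 + T))
S(P, Q) = -4/7 - 5*P
C = -12 (C = 6*(-2) = -12)
C*X(S(p(3, -4), 4)) = -12*(-4/7 - 5*(-24 - 4 - 3*3)/(6 + 3)) = -12*(-4/7 - 5*(-24 - 4 - 9)/9) = -12*(-4/7 - 5*(-37)/9) = -12*(-4/7 - 5*(-37/9)) = -12*(-4/7 + 185/9) = -12*1259/63 = -5036/21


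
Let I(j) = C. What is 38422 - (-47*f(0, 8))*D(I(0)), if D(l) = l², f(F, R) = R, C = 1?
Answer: 38798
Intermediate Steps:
I(j) = 1
38422 - (-47*f(0, 8))*D(I(0)) = 38422 - (-47*8)*1² = 38422 - (-376) = 38422 - 1*(-376) = 38422 + 376 = 38798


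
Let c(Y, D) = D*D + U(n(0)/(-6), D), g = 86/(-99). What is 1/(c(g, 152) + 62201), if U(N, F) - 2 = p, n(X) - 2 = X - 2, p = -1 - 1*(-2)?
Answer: 1/85308 ≈ 1.1722e-5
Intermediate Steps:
p = 1 (p = -1 + 2 = 1)
n(X) = X (n(X) = 2 + (X - 2) = 2 + (-2 + X) = X)
U(N, F) = 3 (U(N, F) = 2 + 1 = 3)
g = -86/99 (g = 86*(-1/99) = -86/99 ≈ -0.86869)
c(Y, D) = 3 + D² (c(Y, D) = D*D + 3 = D² + 3 = 3 + D²)
1/(c(g, 152) + 62201) = 1/((3 + 152²) + 62201) = 1/((3 + 23104) + 62201) = 1/(23107 + 62201) = 1/85308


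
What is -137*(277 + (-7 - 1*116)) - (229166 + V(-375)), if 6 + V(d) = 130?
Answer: -250388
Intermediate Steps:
V(d) = 124 (V(d) = -6 + 130 = 124)
-137*(277 + (-7 - 1*116)) - (229166 + V(-375)) = -137*(277 + (-7 - 1*116)) - (229166 + 124) = -137*(277 + (-7 - 116)) - 1*229290 = -137*(277 - 123) - 229290 = -137*154 - 229290 = -21098 - 229290 = -250388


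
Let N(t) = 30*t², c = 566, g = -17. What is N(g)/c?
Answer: 4335/283 ≈ 15.318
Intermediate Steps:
N(g)/c = (30*(-17)²)/566 = (30*289)*(1/566) = 8670*(1/566) = 4335/283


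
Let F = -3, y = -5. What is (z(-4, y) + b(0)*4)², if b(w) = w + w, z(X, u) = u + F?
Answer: 64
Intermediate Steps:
z(X, u) = -3 + u (z(X, u) = u - 3 = -3 + u)
b(w) = 2*w
(z(-4, y) + b(0)*4)² = ((-3 - 5) + (2*0)*4)² = (-8 + 0*4)² = (-8 + 0)² = (-8)² = 64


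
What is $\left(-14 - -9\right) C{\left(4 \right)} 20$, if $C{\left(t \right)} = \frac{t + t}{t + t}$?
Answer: $-100$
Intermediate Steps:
$C{\left(t \right)} = 1$ ($C{\left(t \right)} = \frac{2 t}{2 t} = 2 t \frac{1}{2 t} = 1$)
$\left(-14 - -9\right) C{\left(4 \right)} 20 = \left(-14 - -9\right) 1 \cdot 20 = \left(-14 + 9\right) 1 \cdot 20 = \left(-5\right) 1 \cdot 20 = \left(-5\right) 20 = -100$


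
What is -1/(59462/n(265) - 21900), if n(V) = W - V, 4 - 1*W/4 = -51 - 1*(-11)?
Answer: 89/2008562 ≈ 4.4310e-5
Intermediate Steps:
W = 176 (W = 16 - 4*(-51 - 1*(-11)) = 16 - 4*(-51 + 11) = 16 - 4*(-40) = 16 + 160 = 176)
n(V) = 176 - V
-1/(59462/n(265) - 21900) = -1/(59462/(176 - 1*265) - 21900) = -1/(59462/(176 - 265) - 21900) = -1/(59462/(-89) - 21900) = -1/(59462*(-1/89) - 21900) = -1/(-59462/89 - 21900) = -1/(-2008562/89) = -1*(-89/2008562) = 89/2008562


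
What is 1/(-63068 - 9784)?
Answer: -1/72852 ≈ -1.3726e-5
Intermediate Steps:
1/(-63068 - 9784) = 1/(-72852) = -1/72852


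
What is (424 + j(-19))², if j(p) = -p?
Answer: 196249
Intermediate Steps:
(424 + j(-19))² = (424 - 1*(-19))² = (424 + 19)² = 443² = 196249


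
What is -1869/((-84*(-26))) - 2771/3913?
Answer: -48957/31304 ≈ -1.5639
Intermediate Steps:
-1869/((-84*(-26))) - 2771/3913 = -1869/2184 - 2771*1/3913 = -1869*1/2184 - 2771/3913 = -89/104 - 2771/3913 = -48957/31304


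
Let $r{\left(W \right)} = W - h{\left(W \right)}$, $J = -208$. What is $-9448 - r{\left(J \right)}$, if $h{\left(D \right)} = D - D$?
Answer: $-9240$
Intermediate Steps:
$h{\left(D \right)} = 0$
$r{\left(W \right)} = W$ ($r{\left(W \right)} = W - 0 = W + 0 = W$)
$-9448 - r{\left(J \right)} = -9448 - -208 = -9448 + 208 = -9240$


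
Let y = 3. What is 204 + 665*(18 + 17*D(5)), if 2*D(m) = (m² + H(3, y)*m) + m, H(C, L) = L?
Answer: 533073/2 ≈ 2.6654e+5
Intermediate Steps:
D(m) = m²/2 + 2*m (D(m) = ((m² + 3*m) + m)/2 = (m² + 4*m)/2 = m²/2 + 2*m)
204 + 665*(18 + 17*D(5)) = 204 + 665*(18 + 17*((½)*5*(4 + 5))) = 204 + 665*(18 + 17*((½)*5*9)) = 204 + 665*(18 + 17*(45/2)) = 204 + 665*(18 + 765/2) = 204 + 665*(801/2) = 204 + 532665/2 = 533073/2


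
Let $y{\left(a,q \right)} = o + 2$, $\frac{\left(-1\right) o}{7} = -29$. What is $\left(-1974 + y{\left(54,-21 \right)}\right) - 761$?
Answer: $-2530$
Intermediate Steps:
$o = 203$ ($o = \left(-7\right) \left(-29\right) = 203$)
$y{\left(a,q \right)} = 205$ ($y{\left(a,q \right)} = 203 + 2 = 205$)
$\left(-1974 + y{\left(54,-21 \right)}\right) - 761 = \left(-1974 + 205\right) - 761 = -1769 - 761 = -2530$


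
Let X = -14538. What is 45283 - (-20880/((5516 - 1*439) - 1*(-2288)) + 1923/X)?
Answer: 107752796601/2379386 ≈ 45286.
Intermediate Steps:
45283 - (-20880/((5516 - 1*439) - 1*(-2288)) + 1923/X) = 45283 - (-20880/((5516 - 1*439) - 1*(-2288)) + 1923/(-14538)) = 45283 - (-20880/((5516 - 439) + 2288) + 1923*(-1/14538)) = 45283 - (-20880/(5077 + 2288) - 641/4846) = 45283 - (-20880/7365 - 641/4846) = 45283 - (-20880*1/7365 - 641/4846) = 45283 - (-1392/491 - 641/4846) = 45283 - 1*(-7060363/2379386) = 45283 + 7060363/2379386 = 107752796601/2379386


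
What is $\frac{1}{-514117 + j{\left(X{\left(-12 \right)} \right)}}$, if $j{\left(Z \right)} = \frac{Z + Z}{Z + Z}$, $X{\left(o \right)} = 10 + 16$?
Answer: $- \frac{1}{514116} \approx -1.9451 \cdot 10^{-6}$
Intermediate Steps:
$X{\left(o \right)} = 26$
$j{\left(Z \right)} = 1$ ($j{\left(Z \right)} = \frac{2 Z}{2 Z} = 2 Z \frac{1}{2 Z} = 1$)
$\frac{1}{-514117 + j{\left(X{\left(-12 \right)} \right)}} = \frac{1}{-514117 + 1} = \frac{1}{-514116} = - \frac{1}{514116}$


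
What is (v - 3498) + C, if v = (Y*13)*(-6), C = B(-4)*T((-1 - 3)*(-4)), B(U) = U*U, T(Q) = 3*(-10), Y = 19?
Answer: -5460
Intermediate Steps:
T(Q) = -30
B(U) = U²
C = -480 (C = (-4)²*(-30) = 16*(-30) = -480)
v = -1482 (v = (19*13)*(-6) = 247*(-6) = -1482)
(v - 3498) + C = (-1482 - 3498) - 480 = -4980 - 480 = -5460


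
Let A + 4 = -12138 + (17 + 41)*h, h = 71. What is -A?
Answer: 8024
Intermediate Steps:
A = -8024 (A = -4 + (-12138 + (17 + 41)*71) = -4 + (-12138 + 58*71) = -4 + (-12138 + 4118) = -4 - 8020 = -8024)
-A = -1*(-8024) = 8024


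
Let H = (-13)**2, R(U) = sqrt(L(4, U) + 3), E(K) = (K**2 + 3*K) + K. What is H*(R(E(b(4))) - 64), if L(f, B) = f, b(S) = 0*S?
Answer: -10816 + 169*sqrt(7) ≈ -10369.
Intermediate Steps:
b(S) = 0
E(K) = K**2 + 4*K
R(U) = sqrt(7) (R(U) = sqrt(4 + 3) = sqrt(7))
H = 169
H*(R(E(b(4))) - 64) = 169*(sqrt(7) - 64) = 169*(-64 + sqrt(7)) = -10816 + 169*sqrt(7)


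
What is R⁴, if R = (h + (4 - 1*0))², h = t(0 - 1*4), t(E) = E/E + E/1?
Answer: 1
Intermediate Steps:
t(E) = 1 + E (t(E) = 1 + E*1 = 1 + E)
h = -3 (h = 1 + (0 - 1*4) = 1 + (0 - 4) = 1 - 4 = -3)
R = 1 (R = (-3 + (4 - 1*0))² = (-3 + (4 + 0))² = (-3 + 4)² = 1² = 1)
R⁴ = 1⁴ = 1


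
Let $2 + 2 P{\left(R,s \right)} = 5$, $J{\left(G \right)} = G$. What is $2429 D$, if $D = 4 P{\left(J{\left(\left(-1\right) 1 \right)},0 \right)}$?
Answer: $14574$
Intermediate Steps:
$P{\left(R,s \right)} = \frac{3}{2}$ ($P{\left(R,s \right)} = -1 + \frac{1}{2} \cdot 5 = -1 + \frac{5}{2} = \frac{3}{2}$)
$D = 6$ ($D = 4 \cdot \frac{3}{2} = 6$)
$2429 D = 2429 \cdot 6 = 14574$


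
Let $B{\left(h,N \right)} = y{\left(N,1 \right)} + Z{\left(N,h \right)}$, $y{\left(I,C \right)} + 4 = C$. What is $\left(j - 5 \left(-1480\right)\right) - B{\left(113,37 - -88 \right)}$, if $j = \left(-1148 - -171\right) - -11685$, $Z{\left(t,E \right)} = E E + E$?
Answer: $5229$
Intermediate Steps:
$Z{\left(t,E \right)} = E + E^{2}$ ($Z{\left(t,E \right)} = E^{2} + E = E + E^{2}$)
$y{\left(I,C \right)} = -4 + C$
$B{\left(h,N \right)} = -3 + h \left(1 + h\right)$ ($B{\left(h,N \right)} = \left(-4 + 1\right) + h \left(1 + h\right) = -3 + h \left(1 + h\right)$)
$j = 10708$ ($j = \left(-1148 + 171\right) + 11685 = -977 + 11685 = 10708$)
$\left(j - 5 \left(-1480\right)\right) - B{\left(113,37 - -88 \right)} = \left(10708 - 5 \left(-1480\right)\right) - \left(-3 + 113 \left(1 + 113\right)\right) = \left(10708 - -7400\right) - \left(-3 + 113 \cdot 114\right) = \left(10708 + 7400\right) - \left(-3 + 12882\right) = 18108 - 12879 = 5229$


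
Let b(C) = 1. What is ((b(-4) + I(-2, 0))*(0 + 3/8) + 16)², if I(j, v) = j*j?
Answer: 20449/64 ≈ 319.52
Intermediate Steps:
I(j, v) = j²
((b(-4) + I(-2, 0))*(0 + 3/8) + 16)² = ((1 + (-2)²)*(0 + 3/8) + 16)² = ((1 + 4)*(0 + 3*(⅛)) + 16)² = (5*(0 + 3/8) + 16)² = (5*(3/8) + 16)² = (15/8 + 16)² = (143/8)² = 20449/64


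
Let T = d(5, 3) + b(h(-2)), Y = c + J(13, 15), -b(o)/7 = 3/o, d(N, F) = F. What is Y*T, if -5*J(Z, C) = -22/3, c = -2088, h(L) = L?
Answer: -140841/5 ≈ -28168.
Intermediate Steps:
J(Z, C) = 22/15 (J(Z, C) = -(-22)/(5*3) = -⅕*(-22/3) = 22/15)
b(o) = -21/o
Y = -31298/15 (Y = -2088 + 22/15 = -31298/15 ≈ -2086.5)
T = 27/2 (T = 3 - 21/(-2) = 3 - 21*(-½) = 3 + 21/2 = 27/2 ≈ 13.500)
Y*T = -31298/15*27/2 = -140841/5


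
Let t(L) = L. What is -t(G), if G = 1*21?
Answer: -21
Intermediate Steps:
G = 21
-t(G) = -1*21 = -21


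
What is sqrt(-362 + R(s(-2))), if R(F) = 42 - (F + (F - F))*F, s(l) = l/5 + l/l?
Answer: I*sqrt(8009)/5 ≈ 17.899*I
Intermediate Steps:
s(l) = 1 + l/5 (s(l) = l*(1/5) + 1 = l/5 + 1 = 1 + l/5)
R(F) = 42 - F**2 (R(F) = 42 - (F + 0)*F = 42 - F*F = 42 - F**2)
sqrt(-362 + R(s(-2))) = sqrt(-362 + (42 - (1 + (1/5)*(-2))**2)) = sqrt(-362 + (42 - (1 - 2/5)**2)) = sqrt(-362 + (42 - (3/5)**2)) = sqrt(-362 + (42 - 1*9/25)) = sqrt(-362 + (42 - 9/25)) = sqrt(-362 + 1041/25) = sqrt(-8009/25) = I*sqrt(8009)/5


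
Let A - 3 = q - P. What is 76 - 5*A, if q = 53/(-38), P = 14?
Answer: 5243/38 ≈ 137.97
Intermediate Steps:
q = -53/38 (q = 53*(-1/38) = -53/38 ≈ -1.3947)
A = -471/38 (A = 3 + (-53/38 - 1*14) = 3 + (-53/38 - 14) = 3 - 585/38 = -471/38 ≈ -12.395)
76 - 5*A = 76 - 5*(-471/38) = 76 + 2355/38 = 5243/38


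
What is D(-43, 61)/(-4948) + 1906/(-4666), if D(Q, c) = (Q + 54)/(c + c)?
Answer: -575309831/1408329448 ≈ -0.40850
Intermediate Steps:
D(Q, c) = (54 + Q)/(2*c) (D(Q, c) = (54 + Q)/((2*c)) = (54 + Q)*(1/(2*c)) = (54 + Q)/(2*c))
D(-43, 61)/(-4948) + 1906/(-4666) = ((½)*(54 - 43)/61)/(-4948) + 1906/(-4666) = ((½)*(1/61)*11)*(-1/4948) + 1906*(-1/4666) = (11/122)*(-1/4948) - 953/2333 = -11/603656 - 953/2333 = -575309831/1408329448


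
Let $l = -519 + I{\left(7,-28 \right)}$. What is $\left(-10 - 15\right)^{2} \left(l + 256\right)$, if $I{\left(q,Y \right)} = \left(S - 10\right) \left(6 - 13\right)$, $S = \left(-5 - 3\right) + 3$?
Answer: $-98750$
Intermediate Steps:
$S = -5$ ($S = -8 + 3 = -5$)
$I{\left(q,Y \right)} = 105$ ($I{\left(q,Y \right)} = \left(-5 - 10\right) \left(6 - 13\right) = \left(-15\right) \left(-7\right) = 105$)
$l = -414$ ($l = -519 + 105 = -414$)
$\left(-10 - 15\right)^{2} \left(l + 256\right) = \left(-10 - 15\right)^{2} \left(-414 + 256\right) = \left(-25\right)^{2} \left(-158\right) = 625 \left(-158\right) = -98750$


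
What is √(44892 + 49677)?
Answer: √94569 ≈ 307.52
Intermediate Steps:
√(44892 + 49677) = √94569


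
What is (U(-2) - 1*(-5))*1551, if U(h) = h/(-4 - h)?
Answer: 9306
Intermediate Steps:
(U(-2) - 1*(-5))*1551 = (-1*(-2)/(4 - 2) - 1*(-5))*1551 = (-1*(-2)/2 + 5)*1551 = (-1*(-2)*1/2 + 5)*1551 = (1 + 5)*1551 = 6*1551 = 9306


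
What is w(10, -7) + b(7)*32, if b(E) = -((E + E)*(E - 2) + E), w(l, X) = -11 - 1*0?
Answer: -2475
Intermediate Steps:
w(l, X) = -11 (w(l, X) = -11 + 0 = -11)
b(E) = -E - 2*E*(-2 + E) (b(E) = -((2*E)*(-2 + E) + E) = -(2*E*(-2 + E) + E) = -(E + 2*E*(-2 + E)) = -E - 2*E*(-2 + E))
w(10, -7) + b(7)*32 = -11 + (7*(3 - 2*7))*32 = -11 + (7*(3 - 14))*32 = -11 + (7*(-11))*32 = -11 - 77*32 = -11 - 2464 = -2475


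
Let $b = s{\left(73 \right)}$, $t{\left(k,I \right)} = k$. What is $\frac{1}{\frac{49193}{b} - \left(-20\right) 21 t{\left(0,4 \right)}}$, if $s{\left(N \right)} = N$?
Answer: $\frac{73}{49193} \approx 0.001484$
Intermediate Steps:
$b = 73$
$\frac{1}{\frac{49193}{b} - \left(-20\right) 21 t{\left(0,4 \right)}} = \frac{1}{\frac{49193}{73} - \left(-20\right) 21 \cdot 0} = \frac{1}{49193 \cdot \frac{1}{73} - \left(-420\right) 0} = \frac{1}{\frac{49193}{73} - 0} = \frac{1}{\frac{49193}{73} + 0} = \frac{1}{\frac{49193}{73}} = \frac{73}{49193}$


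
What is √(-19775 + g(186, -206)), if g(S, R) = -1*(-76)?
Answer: I*√19699 ≈ 140.35*I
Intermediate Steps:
g(S, R) = 76
√(-19775 + g(186, -206)) = √(-19775 + 76) = √(-19699) = I*√19699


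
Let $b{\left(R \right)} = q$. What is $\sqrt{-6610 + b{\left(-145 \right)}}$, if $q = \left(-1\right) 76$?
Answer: $i \sqrt{6686} \approx 81.768 i$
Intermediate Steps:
$q = -76$
$b{\left(R \right)} = -76$
$\sqrt{-6610 + b{\left(-145 \right)}} = \sqrt{-6610 - 76} = \sqrt{-6686} = i \sqrt{6686}$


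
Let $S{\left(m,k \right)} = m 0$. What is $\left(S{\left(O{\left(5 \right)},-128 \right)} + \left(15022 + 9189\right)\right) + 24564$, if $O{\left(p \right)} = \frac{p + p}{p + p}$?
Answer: $48775$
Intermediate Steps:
$O{\left(p \right)} = 1$ ($O{\left(p \right)} = \frac{2 p}{2 p} = 2 p \frac{1}{2 p} = 1$)
$S{\left(m,k \right)} = 0$
$\left(S{\left(O{\left(5 \right)},-128 \right)} + \left(15022 + 9189\right)\right) + 24564 = \left(0 + \left(15022 + 9189\right)\right) + 24564 = \left(0 + 24211\right) + 24564 = 24211 + 24564 = 48775$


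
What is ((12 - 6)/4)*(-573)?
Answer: -1719/2 ≈ -859.50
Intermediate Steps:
((12 - 6)/4)*(-573) = (6*(¼))*(-573) = (3/2)*(-573) = -1719/2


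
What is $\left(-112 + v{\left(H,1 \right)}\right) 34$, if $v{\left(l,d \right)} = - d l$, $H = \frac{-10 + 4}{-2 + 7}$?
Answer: $- \frac{18836}{5} \approx -3767.2$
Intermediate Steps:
$H = - \frac{6}{5} \approx -1.2$
$v{\left(l,d \right)} = - d l$
$\left(-112 + v{\left(H,1 \right)}\right) 34 = \left(-112 - 1 \left(- \frac{6}{5}\right)\right) 34 = \left(-112 + \frac{6}{5}\right) 34 = \left(- \frac{554}{5}\right) 34 = - \frac{18836}{5}$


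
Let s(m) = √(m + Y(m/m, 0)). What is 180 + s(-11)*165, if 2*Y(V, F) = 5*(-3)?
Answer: 180 + 165*I*√74/2 ≈ 180.0 + 709.69*I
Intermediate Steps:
Y(V, F) = -15/2 (Y(V, F) = (5*(-3))/2 = (½)*(-15) = -15/2)
s(m) = √(-15/2 + m) (s(m) = √(m - 15/2) = √(-15/2 + m))
180 + s(-11)*165 = 180 + (√(-30 + 4*(-11))/2)*165 = 180 + (√(-30 - 44)/2)*165 = 180 + (√(-74)/2)*165 = 180 + ((I*√74)/2)*165 = 180 + (I*√74/2)*165 = 180 + 165*I*√74/2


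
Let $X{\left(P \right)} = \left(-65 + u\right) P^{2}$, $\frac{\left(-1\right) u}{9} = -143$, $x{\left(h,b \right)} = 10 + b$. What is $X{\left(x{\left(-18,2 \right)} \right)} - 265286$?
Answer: $-89318$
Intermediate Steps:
$u = 1287$ ($u = \left(-9\right) \left(-143\right) = 1287$)
$X{\left(P \right)} = 1222 P^{2}$ ($X{\left(P \right)} = \left(-65 + 1287\right) P^{2} = 1222 P^{2}$)
$X{\left(x{\left(-18,2 \right)} \right)} - 265286 = 1222 \left(10 + 2\right)^{2} - 265286 = 1222 \cdot 12^{2} - 265286 = 1222 \cdot 144 - 265286 = 175968 - 265286 = -89318$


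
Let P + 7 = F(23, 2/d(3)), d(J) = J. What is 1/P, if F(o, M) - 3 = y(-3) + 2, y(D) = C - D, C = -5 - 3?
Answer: -1/7 ≈ -0.14286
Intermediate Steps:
C = -8
y(D) = -8 - D
F(o, M) = 0 (F(o, M) = 3 + ((-8 - 1*(-3)) + 2) = 3 + ((-8 + 3) + 2) = 3 + (-5 + 2) = 3 - 3 = 0)
P = -7 (P = -7 + 0 = -7)
1/P = 1/(-7) = -1/7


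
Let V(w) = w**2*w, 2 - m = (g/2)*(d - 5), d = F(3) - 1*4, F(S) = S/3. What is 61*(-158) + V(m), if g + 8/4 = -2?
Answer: -12382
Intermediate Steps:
g = -4 (g = -2 - 2 = -4)
F(S) = S/3 (F(S) = S*(1/3) = S/3)
d = -3 (d = (1/3)*3 - 1*4 = 1 - 4 = -3)
m = -14 (m = 2 - (-4/2)*(-3 - 5) = 2 - (-4*1/2)*(-8) = 2 - (-2)*(-8) = 2 - 1*16 = 2 - 16 = -14)
V(w) = w**3
61*(-158) + V(m) = 61*(-158) + (-14)**3 = -9638 - 2744 = -12382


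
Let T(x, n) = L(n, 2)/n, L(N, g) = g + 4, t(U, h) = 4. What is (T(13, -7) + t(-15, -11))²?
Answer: 484/49 ≈ 9.8775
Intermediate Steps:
L(N, g) = 4 + g
T(x, n) = 6/n (T(x, n) = (4 + 2)/n = 6/n)
(T(13, -7) + t(-15, -11))² = (6/(-7) + 4)² = (6*(-⅐) + 4)² = (-6/7 + 4)² = (22/7)² = 484/49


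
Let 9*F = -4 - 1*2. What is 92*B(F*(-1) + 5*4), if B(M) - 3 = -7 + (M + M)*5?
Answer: 55936/3 ≈ 18645.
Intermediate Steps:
F = -2/3 (F = (-4 - 1*2)/9 = (-4 - 2)/9 = (1/9)*(-6) = -2/3 ≈ -0.66667)
B(M) = -4 + 10*M (B(M) = 3 + (-7 + (M + M)*5) = 3 + (-7 + (2*M)*5) = 3 + (-7 + 10*M) = -4 + 10*M)
92*B(F*(-1) + 5*4) = 92*(-4 + 10*(-2/3*(-1) + 5*4)) = 92*(-4 + 10*(2/3 + 20)) = 92*(-4 + 10*(62/3)) = 92*(-4 + 620/3) = 92*(608/3) = 55936/3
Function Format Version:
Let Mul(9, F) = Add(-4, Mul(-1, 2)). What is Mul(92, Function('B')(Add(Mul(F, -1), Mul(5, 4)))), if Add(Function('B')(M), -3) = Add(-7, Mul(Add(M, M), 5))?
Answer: Rational(55936, 3) ≈ 18645.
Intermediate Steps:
F = Rational(-2, 3) (F = Mul(Rational(1, 9), Add(-4, Mul(-1, 2))) = Mul(Rational(1, 9), Add(-4, -2)) = Mul(Rational(1, 9), -6) = Rational(-2, 3) ≈ -0.66667)
Function('B')(M) = Add(-4, Mul(10, M)) (Function('B')(M) = Add(3, Add(-7, Mul(Add(M, M), 5))) = Add(3, Add(-7, Mul(Mul(2, M), 5))) = Add(3, Add(-7, Mul(10, M))) = Add(-4, Mul(10, M)))
Mul(92, Function('B')(Add(Mul(F, -1), Mul(5, 4)))) = Mul(92, Add(-4, Mul(10, Add(Mul(Rational(-2, 3), -1), Mul(5, 4))))) = Mul(92, Add(-4, Mul(10, Add(Rational(2, 3), 20)))) = Mul(92, Add(-4, Mul(10, Rational(62, 3)))) = Mul(92, Add(-4, Rational(620, 3))) = Mul(92, Rational(608, 3)) = Rational(55936, 3)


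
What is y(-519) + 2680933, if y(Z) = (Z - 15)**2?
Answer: 2966089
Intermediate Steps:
y(Z) = (-15 + Z)**2
y(-519) + 2680933 = (-15 - 519)**2 + 2680933 = (-534)**2 + 2680933 = 285156 + 2680933 = 2966089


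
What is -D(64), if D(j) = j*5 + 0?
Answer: -320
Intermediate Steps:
D(j) = 5*j (D(j) = 5*j + 0 = 5*j)
-D(64) = -5*64 = -1*320 = -320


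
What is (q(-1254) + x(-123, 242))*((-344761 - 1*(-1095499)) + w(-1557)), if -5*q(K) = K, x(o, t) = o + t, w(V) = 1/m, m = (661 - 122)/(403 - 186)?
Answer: 106884878593/385 ≈ 2.7762e+8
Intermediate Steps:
m = 77/31 (m = 539/217 = 539*(1/217) = 77/31 ≈ 2.4839)
w(V) = 31/77 (w(V) = 1/(77/31) = 31/77)
q(K) = -K/5
(q(-1254) + x(-123, 242))*((-344761 - 1*(-1095499)) + w(-1557)) = (-⅕*(-1254) + (-123 + 242))*((-344761 - 1*(-1095499)) + 31/77) = (1254/5 + 119)*((-344761 + 1095499) + 31/77) = 1849*(750738 + 31/77)/5 = (1849/5)*(57806857/77) = 106884878593/385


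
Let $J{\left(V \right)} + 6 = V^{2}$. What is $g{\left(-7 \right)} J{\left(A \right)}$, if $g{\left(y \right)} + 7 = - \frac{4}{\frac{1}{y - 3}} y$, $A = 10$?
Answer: $-26978$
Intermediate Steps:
$J{\left(V \right)} = -6 + V^{2}$
$g{\left(y \right)} = -7 + y \left(12 - 4 y\right)$ ($g{\left(y \right)} = -7 + - \frac{4}{\frac{1}{y - 3}} y = -7 + - \frac{4}{\frac{1}{-3 + y}} y = -7 + - 4 \left(-3 + y\right) y = -7 + \left(12 - 4 y\right) y = -7 + y \left(12 - 4 y\right)$)
$g{\left(-7 \right)} J{\left(A \right)} = \left(-7 - 4 \left(-7\right)^{2} + 12 \left(-7\right)\right) \left(-6 + 10^{2}\right) = \left(-7 - 196 - 84\right) \left(-6 + 100\right) = \left(-7 - 196 - 84\right) 94 = \left(-287\right) 94 = -26978$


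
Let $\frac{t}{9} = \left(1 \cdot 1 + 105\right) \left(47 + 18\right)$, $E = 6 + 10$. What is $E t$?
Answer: $992160$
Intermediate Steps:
$E = 16$
$t = 62010$ ($t = 9 \left(1 \cdot 1 + 105\right) \left(47 + 18\right) = 9 \left(1 + 105\right) 65 = 9 \cdot 106 \cdot 65 = 9 \cdot 6890 = 62010$)
$E t = 16 \cdot 62010 = 992160$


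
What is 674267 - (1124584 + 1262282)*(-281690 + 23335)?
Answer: 616659439697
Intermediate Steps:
674267 - (1124584 + 1262282)*(-281690 + 23335) = 674267 - 2386866*(-258355) = 674267 - 1*(-616658765430) = 674267 + 616658765430 = 616659439697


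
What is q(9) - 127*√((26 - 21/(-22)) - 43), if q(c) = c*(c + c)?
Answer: 162 - 127*I*√7766/22 ≈ 162.0 - 508.72*I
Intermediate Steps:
q(c) = 2*c² (q(c) = c*(2*c) = 2*c²)
q(9) - 127*√((26 - 21/(-22)) - 43) = 2*9² - 127*√((26 - 21/(-22)) - 43) = 2*81 - 127*√((26 - 21*(-1)/22) - 43) = 162 - 127*√((26 - 1*(-21/22)) - 43) = 162 - 127*√((26 + 21/22) - 43) = 162 - 127*√(593/22 - 43) = 162 - 127*I*√7766/22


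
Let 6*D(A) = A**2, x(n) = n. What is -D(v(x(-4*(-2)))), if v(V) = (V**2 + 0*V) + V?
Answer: -864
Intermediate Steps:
v(V) = V + V**2 (v(V) = (V**2 + 0) + V = V**2 + V = V + V**2)
D(A) = A**2/6
-D(v(x(-4*(-2)))) = -((-4*(-2))*(1 - 4*(-2)))**2/6 = -(8*(1 + 8))**2/6 = -(8*9)**2/6 = -72**2/6 = -5184/6 = -1*864 = -864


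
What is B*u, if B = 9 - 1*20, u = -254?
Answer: 2794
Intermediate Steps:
B = -11 (B = 9 - 20 = -11)
B*u = -11*(-254) = 2794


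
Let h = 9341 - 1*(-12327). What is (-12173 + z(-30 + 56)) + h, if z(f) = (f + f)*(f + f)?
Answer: 12199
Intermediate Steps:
h = 21668 (h = 9341 + 12327 = 21668)
z(f) = 4*f² (z(f) = (2*f)*(2*f) = 4*f²)
(-12173 + z(-30 + 56)) + h = (-12173 + 4*(-30 + 56)²) + 21668 = (-12173 + 4*26²) + 21668 = (-12173 + 4*676) + 21668 = (-12173 + 2704) + 21668 = -9469 + 21668 = 12199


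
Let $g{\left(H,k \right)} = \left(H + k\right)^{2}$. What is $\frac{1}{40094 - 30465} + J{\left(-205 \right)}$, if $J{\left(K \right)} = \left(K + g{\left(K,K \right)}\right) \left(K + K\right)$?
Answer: $- \frac{662830991549}{9629} \approx -6.8837 \cdot 10^{7}$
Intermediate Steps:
$J{\left(K \right)} = 2 K \left(K + 4 K^{2}\right)$ ($J{\left(K \right)} = \left(K + \left(K + K\right)^{2}\right) \left(K + K\right) = \left(K + \left(2 K\right)^{2}\right) 2 K = \left(K + 4 K^{2}\right) 2 K = 2 K \left(K + 4 K^{2}\right)$)
$\frac{1}{40094 - 30465} + J{\left(-205 \right)} = \frac{1}{40094 - 30465} + \left(-205\right)^{2} \left(2 + 8 \left(-205\right)\right) = \frac{1}{9629} + 42025 \left(2 - 1640\right) = \frac{1}{9629} + 42025 \left(-1638\right) = \frac{1}{9629} - 68836950 = - \frac{662830991549}{9629}$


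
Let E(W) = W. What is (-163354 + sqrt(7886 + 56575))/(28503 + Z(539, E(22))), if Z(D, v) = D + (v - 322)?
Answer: -81677/14371 + sqrt(64461)/28742 ≈ -5.6746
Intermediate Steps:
Z(D, v) = -322 + D + v (Z(D, v) = D + (-322 + v) = -322 + D + v)
(-163354 + sqrt(7886 + 56575))/(28503 + Z(539, E(22))) = (-163354 + sqrt(7886 + 56575))/(28503 + (-322 + 539 + 22)) = (-163354 + sqrt(64461))/(28503 + 239) = (-163354 + sqrt(64461))/28742 = (-163354 + sqrt(64461))*(1/28742) = -81677/14371 + sqrt(64461)/28742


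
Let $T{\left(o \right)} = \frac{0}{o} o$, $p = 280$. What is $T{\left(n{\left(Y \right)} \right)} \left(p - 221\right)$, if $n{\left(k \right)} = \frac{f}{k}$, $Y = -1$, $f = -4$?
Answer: $0$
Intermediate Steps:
$n{\left(k \right)} = - \frac{4}{k}$
$T{\left(o \right)} = 0$ ($T{\left(o \right)} = 0 o = 0$)
$T{\left(n{\left(Y \right)} \right)} \left(p - 221\right) = 0 \left(280 - 221\right) = 0 \cdot 59 = 0$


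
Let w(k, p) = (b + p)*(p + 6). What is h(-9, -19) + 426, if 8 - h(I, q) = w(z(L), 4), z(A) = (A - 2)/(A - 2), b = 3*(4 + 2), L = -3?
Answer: 214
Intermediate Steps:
b = 18 (b = 3*6 = 18)
z(A) = 1 (z(A) = (-2 + A)/(-2 + A) = 1)
w(k, p) = (6 + p)*(18 + p) (w(k, p) = (18 + p)*(p + 6) = (18 + p)*(6 + p) = (6 + p)*(18 + p))
h(I, q) = -212 (h(I, q) = 8 - (108 + 4² + 24*4) = 8 - (108 + 16 + 96) = 8 - 1*220 = 8 - 220 = -212)
h(-9, -19) + 426 = -212 + 426 = 214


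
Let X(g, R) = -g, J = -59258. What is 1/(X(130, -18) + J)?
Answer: -1/59388 ≈ -1.6838e-5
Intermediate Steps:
1/(X(130, -18) + J) = 1/(-1*130 - 59258) = 1/(-130 - 59258) = 1/(-59388) = -1/59388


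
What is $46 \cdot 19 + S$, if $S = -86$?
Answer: $788$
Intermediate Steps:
$46 \cdot 19 + S = 46 \cdot 19 - 86 = 874 - 86 = 788$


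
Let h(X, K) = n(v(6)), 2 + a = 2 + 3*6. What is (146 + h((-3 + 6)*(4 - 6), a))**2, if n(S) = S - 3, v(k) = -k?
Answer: 18769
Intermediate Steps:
a = 18 (a = -2 + (2 + 3*6) = -2 + (2 + 18) = -2 + 20 = 18)
n(S) = -3 + S
h(X, K) = -9 (h(X, K) = -3 - 1*6 = -3 - 6 = -9)
(146 + h((-3 + 6)*(4 - 6), a))**2 = (146 - 9)**2 = 137**2 = 18769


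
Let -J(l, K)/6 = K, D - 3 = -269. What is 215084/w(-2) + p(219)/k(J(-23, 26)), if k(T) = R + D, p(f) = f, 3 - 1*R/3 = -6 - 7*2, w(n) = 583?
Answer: 42243871/114851 ≈ 367.81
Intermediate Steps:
D = -266 (D = 3 - 269 = -266)
R = 69 (R = 9 - 3*(-6 - 7*2) = 9 - 3*(-6 - 14) = 9 - 3*(-20) = 9 + 60 = 69)
J(l, K) = -6*K
k(T) = -197 (k(T) = 69 - 266 = -197)
215084/w(-2) + p(219)/k(J(-23, 26)) = 215084/583 + 219/(-197) = 215084*(1/583) + 219*(-1/197) = 215084/583 - 219/197 = 42243871/114851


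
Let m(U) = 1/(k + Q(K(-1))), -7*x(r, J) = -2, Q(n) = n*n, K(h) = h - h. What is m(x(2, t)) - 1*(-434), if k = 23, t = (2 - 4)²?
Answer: 9983/23 ≈ 434.04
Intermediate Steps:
K(h) = 0
Q(n) = n²
t = 4 (t = (-2)² = 4)
x(r, J) = 2/7 (x(r, J) = -⅐*(-2) = 2/7)
m(U) = 1/23 (m(U) = 1/(23 + 0²) = 1/(23 + 0) = 1/23)
m(x(2, t)) - 1*(-434) = 1/23 - 1*(-434) = 1/23 + 434 = 9983/23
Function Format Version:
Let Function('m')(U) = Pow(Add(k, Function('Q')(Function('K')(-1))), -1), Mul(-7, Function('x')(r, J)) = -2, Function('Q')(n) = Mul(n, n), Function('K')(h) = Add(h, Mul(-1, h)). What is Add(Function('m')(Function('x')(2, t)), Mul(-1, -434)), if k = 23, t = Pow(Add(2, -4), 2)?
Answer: Rational(9983, 23) ≈ 434.04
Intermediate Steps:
Function('K')(h) = 0
Function('Q')(n) = Pow(n, 2)
t = 4 (t = Pow(-2, 2) = 4)
Function('x')(r, J) = Rational(2, 7) (Function('x')(r, J) = Mul(Rational(-1, 7), -2) = Rational(2, 7))
Function('m')(U) = Rational(1, 23) (Function('m')(U) = Pow(Add(23, Pow(0, 2)), -1) = Pow(Add(23, 0), -1) = Pow(23, -1) = Rational(1, 23))
Add(Function('m')(Function('x')(2, t)), Mul(-1, -434)) = Add(Rational(1, 23), Mul(-1, -434)) = Add(Rational(1, 23), 434) = Rational(9983, 23)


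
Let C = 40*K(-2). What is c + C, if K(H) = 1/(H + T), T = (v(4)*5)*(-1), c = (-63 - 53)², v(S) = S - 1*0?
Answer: 147996/11 ≈ 13454.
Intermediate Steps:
v(S) = S (v(S) = S + 0 = S)
c = 13456 (c = (-116)² = 13456)
T = -20 (T = (4*5)*(-1) = 20*(-1) = -20)
K(H) = 1/(-20 + H) (K(H) = 1/(H - 20) = 1/(-20 + H))
C = -20/11 (C = 40/(-20 - 2) = 40/(-22) = 40*(-1/22) = -20/11 ≈ -1.8182)
c + C = 13456 - 20/11 = 147996/11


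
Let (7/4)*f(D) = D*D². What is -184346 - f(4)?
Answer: -1290678/7 ≈ -1.8438e+5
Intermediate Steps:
f(D) = 4*D³/7 (f(D) = 4*(D*D²)/7 = 4*D³/7)
-184346 - f(4) = -184346 - 4*4³/7 = -184346 - 4*64/7 = -184346 - 1*256/7 = -184346 - 256/7 = -1290678/7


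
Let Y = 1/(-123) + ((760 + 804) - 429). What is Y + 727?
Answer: 229025/123 ≈ 1862.0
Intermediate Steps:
Y = 139604/123 (Y = -1/123 + (1564 - 429) = -1/123 + 1135 = 139604/123 ≈ 1135.0)
Y + 727 = 139604/123 + 727 = 229025/123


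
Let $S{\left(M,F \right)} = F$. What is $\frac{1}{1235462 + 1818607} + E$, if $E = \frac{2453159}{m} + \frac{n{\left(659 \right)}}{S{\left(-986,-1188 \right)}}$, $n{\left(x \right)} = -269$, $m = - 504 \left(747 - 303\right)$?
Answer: $- \frac{996432624713}{92811120864} \approx -10.736$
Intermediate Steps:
$m = -223776$ ($m = \left(-504\right) 444 = -223776$)
$E = - \frac{8809127}{820512}$ ($E = \frac{2453159}{-223776} - \frac{269}{-1188} = 2453159 \left(- \frac{1}{223776}\right) - - \frac{269}{1188} = - \frac{2453159}{223776} + \frac{269}{1188} = - \frac{8809127}{820512} \approx -10.736$)
$\frac{1}{1235462 + 1818607} + E = \frac{1}{1235462 + 1818607} - \frac{8809127}{820512} = \frac{1}{3054069} - \frac{8809127}{820512} = - \frac{996432624713}{92811120864}$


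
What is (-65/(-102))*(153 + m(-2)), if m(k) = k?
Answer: 9815/102 ≈ 96.225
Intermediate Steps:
(-65/(-102))*(153 + m(-2)) = (-65/(-102))*(153 - 2) = -65*(-1/102)*151 = (65/102)*151 = 9815/102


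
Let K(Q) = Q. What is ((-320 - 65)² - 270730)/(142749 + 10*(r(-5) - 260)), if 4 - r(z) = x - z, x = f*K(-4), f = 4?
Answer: -122505/140299 ≈ -0.87317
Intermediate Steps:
x = -16 (x = 4*(-4) = -16)
r(z) = 20 + z (r(z) = 4 - (-16 - z) = 4 + (16 + z) = 20 + z)
((-320 - 65)² - 270730)/(142749 + 10*(r(-5) - 260)) = ((-320 - 65)² - 270730)/(142749 + 10*((20 - 5) - 260)) = ((-385)² - 270730)/(142749 + 10*(15 - 260)) = (148225 - 270730)/(142749 + 10*(-245)) = -122505/(142749 - 2450) = -122505/140299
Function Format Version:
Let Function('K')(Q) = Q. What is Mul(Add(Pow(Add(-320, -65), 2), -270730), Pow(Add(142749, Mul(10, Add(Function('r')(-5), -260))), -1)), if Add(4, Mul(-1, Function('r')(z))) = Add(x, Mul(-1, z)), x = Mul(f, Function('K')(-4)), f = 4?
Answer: Rational(-122505, 140299) ≈ -0.87317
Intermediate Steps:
x = -16 (x = Mul(4, -4) = -16)
Function('r')(z) = Add(20, z) (Function('r')(z) = Add(4, Mul(-1, Add(-16, Mul(-1, z)))) = Add(4, Add(16, z)) = Add(20, z))
Mul(Add(Pow(Add(-320, -65), 2), -270730), Pow(Add(142749, Mul(10, Add(Function('r')(-5), -260))), -1)) = Mul(Add(Pow(Add(-320, -65), 2), -270730), Pow(Add(142749, Mul(10, Add(Add(20, -5), -260))), -1)) = Mul(Add(Pow(-385, 2), -270730), Pow(Add(142749, Mul(10, Add(15, -260))), -1)) = Mul(Add(148225, -270730), Pow(Add(142749, Mul(10, -245)), -1)) = Mul(-122505, Pow(Add(142749, -2450), -1)) = Mul(-122505, Pow(140299, -1)) = Mul(-122505, Rational(1, 140299)) = Rational(-122505, 140299)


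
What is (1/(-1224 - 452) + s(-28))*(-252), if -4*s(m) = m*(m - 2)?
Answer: 22173543/419 ≈ 52920.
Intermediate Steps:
s(m) = -m*(-2 + m)/4 (s(m) = -m*(m - 2)/4 = -m*(-2 + m)/4)
(1/(-1224 - 452) + s(-28))*(-252) = (1/(-1224 - 452) + (¼)*(-28)*(2 - 1*(-28)))*(-252) = (1/(-1676) + (¼)*(-28)*(2 + 28))*(-252) = (-1/1676 + (¼)*(-28)*30)*(-252) = (-1/1676 - 210)*(-252) = -351961/1676*(-252) = 22173543/419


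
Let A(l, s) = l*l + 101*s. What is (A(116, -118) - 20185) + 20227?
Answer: 1580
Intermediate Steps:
A(l, s) = l² + 101*s
(A(116, -118) - 20185) + 20227 = ((116² + 101*(-118)) - 20185) + 20227 = ((13456 - 11918) - 20185) + 20227 = (1538 - 20185) + 20227 = -18647 + 20227 = 1580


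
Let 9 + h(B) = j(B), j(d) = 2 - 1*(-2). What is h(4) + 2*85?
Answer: 165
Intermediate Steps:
j(d) = 4 (j(d) = 2 + 2 = 4)
h(B) = -5 (h(B) = -9 + 4 = -5)
h(4) + 2*85 = -5 + 2*85 = -5 + 170 = 165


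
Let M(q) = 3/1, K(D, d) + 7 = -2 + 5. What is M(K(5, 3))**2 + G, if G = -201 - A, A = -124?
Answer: -68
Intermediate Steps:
K(D, d) = -4 (K(D, d) = -7 + (-2 + 5) = -7 + 3 = -4)
M(q) = 3 (M(q) = 3*1 = 3)
G = -77 (G = -201 - 1*(-124) = -201 + 124 = -77)
M(K(5, 3))**2 + G = 3**2 - 77 = 9 - 77 = -68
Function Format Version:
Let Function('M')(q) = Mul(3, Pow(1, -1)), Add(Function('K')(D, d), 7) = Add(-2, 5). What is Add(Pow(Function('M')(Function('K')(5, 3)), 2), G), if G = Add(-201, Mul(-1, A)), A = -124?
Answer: -68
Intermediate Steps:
Function('K')(D, d) = -4 (Function('K')(D, d) = Add(-7, Add(-2, 5)) = Add(-7, 3) = -4)
Function('M')(q) = 3 (Function('M')(q) = Mul(3, 1) = 3)
G = -77 (G = Add(-201, Mul(-1, -124)) = Add(-201, 124) = -77)
Add(Pow(Function('M')(Function('K')(5, 3)), 2), G) = Add(Pow(3, 2), -77) = Add(9, -77) = -68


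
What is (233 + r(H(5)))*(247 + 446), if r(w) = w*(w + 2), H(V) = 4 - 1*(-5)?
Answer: 230076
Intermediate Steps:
H(V) = 9 (H(V) = 4 + 5 = 9)
r(w) = w*(2 + w)
(233 + r(H(5)))*(247 + 446) = (233 + 9*(2 + 9))*(247 + 446) = (233 + 9*11)*693 = (233 + 99)*693 = 332*693 = 230076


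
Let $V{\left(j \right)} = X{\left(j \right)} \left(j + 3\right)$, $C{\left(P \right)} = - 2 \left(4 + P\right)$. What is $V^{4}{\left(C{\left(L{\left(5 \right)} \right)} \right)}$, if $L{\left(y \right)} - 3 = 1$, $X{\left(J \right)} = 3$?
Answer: $2313441$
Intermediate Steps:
$L{\left(y \right)} = 4$ ($L{\left(y \right)} = 3 + 1 = 4$)
$C{\left(P \right)} = -8 - 2 P$
$V{\left(j \right)} = 9 + 3 j$ ($V{\left(j \right)} = 3 \left(j + 3\right) = 3 \left(3 + j\right) = 9 + 3 j$)
$V^{4}{\left(C{\left(L{\left(5 \right)} \right)} \right)} = \left(9 + 3 \left(-8 - 8\right)\right)^{4} = \left(9 + 3 \left(-16\right)\right)^{4} = \left(9 - 48\right)^{4} = \left(-39\right)^{4} = 2313441$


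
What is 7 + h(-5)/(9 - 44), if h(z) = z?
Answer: 50/7 ≈ 7.1429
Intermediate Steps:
7 + h(-5)/(9 - 44) = 7 - 5/(9 - 44) = 7 - 5/(-35) = 7 - 5*(-1/35) = 7 + ⅐ = 50/7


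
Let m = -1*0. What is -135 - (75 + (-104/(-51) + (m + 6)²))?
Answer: -12650/51 ≈ -248.04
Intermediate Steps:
m = 0
-135 - (75 + (-104/(-51) + (m + 6)²)) = -135 - (75 + (-104/(-51) + (0 + 6)²)) = -135 - (75 + (-104*(-1/51) + 6²)) = -135 - (75 + (104/51 + 36)) = -135 - (75 + 1940/51) = -135 - 1*5765/51 = -135 - 5765/51 = -12650/51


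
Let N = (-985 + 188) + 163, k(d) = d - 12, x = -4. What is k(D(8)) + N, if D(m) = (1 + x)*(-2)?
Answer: -640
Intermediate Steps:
D(m) = 6 (D(m) = (1 - 4)*(-2) = -3*(-2) = 6)
k(d) = -12 + d
N = -634 (N = -797 + 163 = -634)
k(D(8)) + N = (-12 + 6) - 634 = -6 - 634 = -640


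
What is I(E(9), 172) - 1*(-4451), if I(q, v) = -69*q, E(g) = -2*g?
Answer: 5693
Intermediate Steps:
I(E(9), 172) - 1*(-4451) = -(-138)*9 - 1*(-4451) = -69*(-18) + 4451 = 1242 + 4451 = 5693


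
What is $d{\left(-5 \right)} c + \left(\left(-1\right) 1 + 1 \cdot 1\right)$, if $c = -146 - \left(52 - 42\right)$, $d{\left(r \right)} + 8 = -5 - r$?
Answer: $1248$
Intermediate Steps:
$d{\left(r \right)} = -13 - r$ ($d{\left(r \right)} = -8 - \left(5 + r\right) = -13 - r$)
$c = -156$ ($c = -146 - \left(52 - 42\right) = -146 - 10 = -156$)
$d{\left(-5 \right)} c + \left(\left(-1\right) 1 + 1 \cdot 1\right) = \left(-13 - -5\right) \left(-156\right) + \left(\left(-1\right) 1 + 1 \cdot 1\right) = \left(-13 + 5\right) \left(-156\right) + \left(-1 + 1\right) = \left(-8\right) \left(-156\right) + 0 = 1248 + 0 = 1248$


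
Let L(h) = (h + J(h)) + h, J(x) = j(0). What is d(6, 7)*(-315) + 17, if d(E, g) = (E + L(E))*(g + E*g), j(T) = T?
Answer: -277813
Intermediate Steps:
J(x) = 0
L(h) = 2*h (L(h) = (h + 0) + h = h + h = 2*h)
d(E, g) = 3*E*(g + E*g) (d(E, g) = (E + 2*E)*(g + E*g) = (3*E)*(g + E*g) = 3*E*(g + E*g))
d(6, 7)*(-315) + 17 = (3*6*7*(1 + 6))*(-315) + 17 = (3*6*7*7)*(-315) + 17 = 882*(-315) + 17 = -277830 + 17 = -277813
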